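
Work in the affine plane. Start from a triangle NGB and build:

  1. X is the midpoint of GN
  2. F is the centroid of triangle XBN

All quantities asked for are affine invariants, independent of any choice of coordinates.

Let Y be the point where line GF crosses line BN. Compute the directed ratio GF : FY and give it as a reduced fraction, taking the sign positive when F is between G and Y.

Work in coordinates with N = (0, 0), G = (1, 0), B = (0, 1).
1. X is the midpoint of GN ⇒ X = (1/2, 0)
2. F is the centroid of triangle XBN ⇒ F = (1/6, 1/3)
line GF meets BN at Y = (0, 2/5)
F = G + t·(Y−G) with t = 5/6, so GF:FY = 5/6:1/6

GF:FY = 5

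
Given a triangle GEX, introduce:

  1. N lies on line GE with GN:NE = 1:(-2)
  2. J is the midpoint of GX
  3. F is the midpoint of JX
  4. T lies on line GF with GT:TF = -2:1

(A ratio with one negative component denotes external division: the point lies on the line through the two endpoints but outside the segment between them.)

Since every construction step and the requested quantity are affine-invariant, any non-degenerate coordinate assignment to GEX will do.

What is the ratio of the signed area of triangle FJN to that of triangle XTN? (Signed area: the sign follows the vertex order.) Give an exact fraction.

Assign G = (0, 0), E = (1, 0), X = (0, 1) — the answer is frame-independent, so this choice is without loss of generality.
1. N lies on line GE with GN:NE = 1:(-2) ⇒ N = (-1, 0)
2. J is the midpoint of GX ⇒ J = (0, 1/2)
3. F is the midpoint of JX ⇒ F = (0, 3/4)
4. T lies on line GF with GT:TF = -2:1 ⇒ T = (0, 3/2)
2·[FJN] = -1/4, 2·[XTN] = 1/2
[FJN]:[XTN] = -1/4:1/2 = -1/2

[FJN]:[XTN] = -1/2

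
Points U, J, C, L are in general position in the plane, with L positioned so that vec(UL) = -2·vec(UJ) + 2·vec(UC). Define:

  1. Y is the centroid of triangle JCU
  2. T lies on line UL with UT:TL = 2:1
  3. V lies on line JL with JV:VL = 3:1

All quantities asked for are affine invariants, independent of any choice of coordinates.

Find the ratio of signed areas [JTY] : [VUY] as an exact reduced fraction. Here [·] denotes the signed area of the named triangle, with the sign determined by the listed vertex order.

[JTY]:[VUY] = 4/33

Work in coordinates with U = (0, 0), J = (1, 0), C = (0, 1), L = (-2, 2).
1. Y is the centroid of triangle JCU ⇒ Y = (1/3, 1/3)
2. T lies on line UL with UT:TL = 2:1 ⇒ T = (-4/3, 4/3)
3. V lies on line JL with JV:VL = 3:1 ⇒ V = (-5/4, 3/2)
2·[JTY] = 1/9, 2·[VUY] = 11/12
[JTY]:[VUY] = 1/9:11/12 = 4/33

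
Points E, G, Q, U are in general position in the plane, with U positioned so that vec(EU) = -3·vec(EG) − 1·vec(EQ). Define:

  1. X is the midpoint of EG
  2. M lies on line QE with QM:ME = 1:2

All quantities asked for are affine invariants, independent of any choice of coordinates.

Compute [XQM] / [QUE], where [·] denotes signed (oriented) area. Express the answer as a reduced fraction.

Work in coordinates with E = (0, 0), G = (1, 0), Q = (0, 1), U = (-3, -1).
1. X is the midpoint of EG ⇒ X = (1/2, 0)
2. M lies on line QE with QM:ME = 1:2 ⇒ M = (0, 2/3)
2·[XQM] = 1/6, 2·[QUE] = 3
[XQM]:[QUE] = 1/6:3 = 1/18

[XQM]:[QUE] = 1/18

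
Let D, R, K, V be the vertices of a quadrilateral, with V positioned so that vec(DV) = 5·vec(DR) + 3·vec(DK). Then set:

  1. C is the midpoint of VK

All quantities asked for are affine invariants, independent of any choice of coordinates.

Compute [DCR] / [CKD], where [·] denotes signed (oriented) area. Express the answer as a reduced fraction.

Set D = (0, 0), R = (1, 0), K = (0, 1), V = (5, 3); any affine frame gives the same invariant.
1. C is the midpoint of VK ⇒ C = (5/2, 2)
2·[DCR] = -2, 2·[CKD] = 5/2
[DCR]:[CKD] = -2:5/2 = -4/5

[DCR]:[CKD] = -4/5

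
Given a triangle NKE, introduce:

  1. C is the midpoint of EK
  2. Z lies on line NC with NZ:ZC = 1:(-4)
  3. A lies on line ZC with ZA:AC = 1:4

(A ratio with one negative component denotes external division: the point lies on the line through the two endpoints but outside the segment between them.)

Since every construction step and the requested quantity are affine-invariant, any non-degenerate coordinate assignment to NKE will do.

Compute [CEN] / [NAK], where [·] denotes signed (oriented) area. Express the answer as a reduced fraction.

[CEN]:[NAK] = 15

Choose coordinates N = (0, 0), K = (1, 0), E = (0, 1).
1. C is the midpoint of EK ⇒ C = (1/2, 1/2)
2. Z lies on line NC with NZ:ZC = 1:(-4) ⇒ Z = (-1/6, -1/6)
3. A lies on line ZC with ZA:AC = 1:4 ⇒ A = (-1/30, -1/30)
2·[CEN] = 1/2, 2·[NAK] = 1/30
[CEN]:[NAK] = 1/2:1/30 = 15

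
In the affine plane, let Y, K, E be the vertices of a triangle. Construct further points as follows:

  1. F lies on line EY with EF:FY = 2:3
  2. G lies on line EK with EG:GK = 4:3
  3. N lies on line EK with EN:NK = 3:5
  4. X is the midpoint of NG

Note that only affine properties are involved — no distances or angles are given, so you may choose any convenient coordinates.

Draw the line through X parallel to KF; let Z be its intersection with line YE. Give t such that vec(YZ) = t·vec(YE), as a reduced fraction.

Work in coordinates with Y = (0, 0), K = (1, 0), E = (0, 1).
1. F lies on line EY with EF:FY = 2:3 ⇒ F = (0, 3/5)
2. G lies on line EK with EG:GK = 4:3 ⇒ G = (4/7, 3/7)
3. N lies on line EK with EN:NK = 3:5 ⇒ N = (3/8, 5/8)
4. X is the midpoint of NG ⇒ X = (53/112, 59/112)
through X parallel to KF: direction (-1, 3/5); meets YE at Z = (0, 227/280)
Z = Y + t·(E−Y) with t = 227/280

t = 227/280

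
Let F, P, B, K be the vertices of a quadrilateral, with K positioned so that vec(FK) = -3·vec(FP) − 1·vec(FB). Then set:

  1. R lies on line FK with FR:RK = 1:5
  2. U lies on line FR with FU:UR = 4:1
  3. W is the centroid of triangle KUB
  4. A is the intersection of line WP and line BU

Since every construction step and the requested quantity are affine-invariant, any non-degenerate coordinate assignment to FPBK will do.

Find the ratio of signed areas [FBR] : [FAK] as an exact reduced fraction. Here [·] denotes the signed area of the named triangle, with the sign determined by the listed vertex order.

Work in coordinates with F = (0, 0), P = (1, 0), B = (0, 1), K = (-3, -1).
1. R lies on line FK with FR:RK = 1:5 ⇒ R = (-1/2, -1/6)
2. U lies on line FR with FU:UR = 4:1 ⇒ U = (-2/5, -2/15)
3. W is the centroid of triangle KUB ⇒ W = (-17/15, -2/45)
4. A is the intersection of line WP and line BU ⇒ A = (-49/135, -23/810)
2·[FBR] = 1/2, 2·[FAK] = 5/18
[FBR]:[FAK] = 1/2:5/18 = 9/5

[FBR]:[FAK] = 9/5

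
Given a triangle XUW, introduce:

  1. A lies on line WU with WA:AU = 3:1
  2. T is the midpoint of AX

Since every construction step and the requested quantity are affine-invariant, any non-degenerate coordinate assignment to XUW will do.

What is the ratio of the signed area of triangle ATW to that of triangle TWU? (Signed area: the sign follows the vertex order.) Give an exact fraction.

Choose coordinates X = (0, 0), U = (1, 0), W = (0, 1).
1. A lies on line WU with WA:AU = 3:1 ⇒ A = (3/4, 1/4)
2. T is the midpoint of AX ⇒ T = (3/8, 1/8)
2·[ATW] = -3/8, 2·[TWU] = -1/2
[ATW]:[TWU] = -3/8:-1/2 = 3/4

[ATW]:[TWU] = 3/4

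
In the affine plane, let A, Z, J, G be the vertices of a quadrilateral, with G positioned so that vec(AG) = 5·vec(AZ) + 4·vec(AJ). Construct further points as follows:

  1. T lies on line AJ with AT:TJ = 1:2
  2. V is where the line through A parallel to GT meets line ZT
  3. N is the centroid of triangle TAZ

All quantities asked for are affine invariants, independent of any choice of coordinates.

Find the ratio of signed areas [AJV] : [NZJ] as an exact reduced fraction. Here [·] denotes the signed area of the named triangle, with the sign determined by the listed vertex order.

Set A = (0, 0), Z = (1, 0), J = (0, 1), G = (5, 4); any affine frame gives the same invariant.
1. T lies on line AJ with AT:TJ = 1:2 ⇒ T = (0, 1/3)
2. V is where the line through A parallel to GT meets line ZT ⇒ V = (5/16, 11/48)
3. N is the centroid of triangle TAZ ⇒ N = (1/3, 1/9)
2·[AJV] = -5/16, 2·[NZJ] = 5/9
[AJV]:[NZJ] = -5/16:5/9 = -9/16

[AJV]:[NZJ] = -9/16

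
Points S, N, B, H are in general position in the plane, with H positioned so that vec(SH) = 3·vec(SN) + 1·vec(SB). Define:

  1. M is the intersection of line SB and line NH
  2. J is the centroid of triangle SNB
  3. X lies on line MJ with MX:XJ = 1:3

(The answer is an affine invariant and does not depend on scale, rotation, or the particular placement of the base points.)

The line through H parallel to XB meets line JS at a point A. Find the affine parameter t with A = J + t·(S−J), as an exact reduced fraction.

Choose coordinates S = (0, 0), N = (1, 0), B = (0, 1), H = (3, 1).
1. M is the intersection of line SB and line NH ⇒ M = (0, -1/2)
2. J is the centroid of triangle SNB ⇒ J = (1/3, 1/3)
3. X lies on line MJ with MX:XJ = 1:3 ⇒ X = (1/12, -7/24)
through H parallel to XB: direction (-1/12, 31/24); meets JS at A = (95/33, 95/33)
A = J + t·(S−J) with t = -84/11

t = -84/11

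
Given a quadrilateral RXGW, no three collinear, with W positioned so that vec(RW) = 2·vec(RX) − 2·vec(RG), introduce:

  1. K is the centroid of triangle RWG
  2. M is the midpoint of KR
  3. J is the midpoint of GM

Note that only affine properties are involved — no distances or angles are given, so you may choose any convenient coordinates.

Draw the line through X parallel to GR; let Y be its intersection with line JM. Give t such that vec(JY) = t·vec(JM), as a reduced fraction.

Choose coordinates R = (0, 0), X = (1, 0), G = (0, 1), W = (2, -2).
1. K is the centroid of triangle RWG ⇒ K = (2/3, -1/3)
2. M is the midpoint of KR ⇒ M = (1/3, -1/6)
3. J is the midpoint of GM ⇒ J = (1/6, 5/12)
through X parallel to GR: direction (0, -1); meets JM at Y = (1, -5/2)
Y = J + t·(M−J) with t = 5

t = 5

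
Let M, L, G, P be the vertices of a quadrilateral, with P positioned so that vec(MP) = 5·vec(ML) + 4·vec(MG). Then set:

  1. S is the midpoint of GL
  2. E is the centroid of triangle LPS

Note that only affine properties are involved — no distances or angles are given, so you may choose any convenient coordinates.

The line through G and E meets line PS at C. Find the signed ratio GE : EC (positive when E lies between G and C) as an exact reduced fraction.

GE:EC = -4

Work in coordinates with M = (0, 0), L = (1, 0), G = (0, 1), P = (5, 4).
1. S is the midpoint of GL ⇒ S = (1/2, 1/2)
2. E is the centroid of triangle LPS ⇒ E = (13/6, 3/2)
line GE meets PS at C = (13/8, 11/8)
E = G + t·(C−G) with t = 4/3, so GE:EC = 4/3:-1/3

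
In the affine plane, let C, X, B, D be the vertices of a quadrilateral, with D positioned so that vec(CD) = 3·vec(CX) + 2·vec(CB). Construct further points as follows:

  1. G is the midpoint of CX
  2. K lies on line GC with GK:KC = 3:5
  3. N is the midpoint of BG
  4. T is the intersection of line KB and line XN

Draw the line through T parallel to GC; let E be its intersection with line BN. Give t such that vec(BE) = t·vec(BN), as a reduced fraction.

Assign C = (0, 0), X = (1, 0), B = (0, 1), D = (3, 2) — the answer is frame-independent, so this choice is without loss of generality.
1. G is the midpoint of CX ⇒ G = (1/2, 0)
2. K lies on line GC with GK:KC = 3:5 ⇒ K = (5/16, 0)
3. N is the midpoint of BG ⇒ N = (1/4, 1/2)
4. T is the intersection of line KB and line XN ⇒ T = (5/38, 11/19)
through T parallel to GC: direction (-1/2, 0); meets BN at E = (4/19, 11/19)
E = B + t·(N−B) with t = 16/19

t = 16/19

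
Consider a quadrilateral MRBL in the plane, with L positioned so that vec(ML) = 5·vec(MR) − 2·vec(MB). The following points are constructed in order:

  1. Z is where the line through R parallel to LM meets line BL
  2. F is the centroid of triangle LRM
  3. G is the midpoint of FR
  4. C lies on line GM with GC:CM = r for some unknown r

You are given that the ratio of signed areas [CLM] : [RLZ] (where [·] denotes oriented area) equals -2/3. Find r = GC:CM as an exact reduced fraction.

Set M = (0, 0), R = (1, 0), B = (0, 1), L = (5, -2); any affine frame gives the same invariant.
1. Z is where the line through R parallel to LM meets line BL ⇒ Z = (3, -4/5)
2. F is the centroid of triangle LRM ⇒ F = (2, -2/3)
3. G is the midpoint of FR ⇒ G = (3/2, -1/3)
4. With GC:CM = r, write λ = r/(r+1) so C = G + λ·(M−G); C is affine-linear in λ
Every point depending on C is an affine combination of C and λ-independent points, so each such coordinate is linear in λ; the λ² term in each signed area is a multiple of (M−G)×(M−G) = 0, so 2·[CLM] and 2·[RLZ] are each linear in λ. Evaluating at λ=0 and λ=1:
  2·[CLM] = 4/3·λ − 4/3,   2·[RLZ] = 4/5
So [CLM]:[RLZ] = (4/3·λ − 4/3) / (4/5). Setting this equal to -2/3:
  4/3·λ − 4/3 = -2/3·(4/5)  ⇒  λ = 3/5
Then r = λ/(1−λ) = (3/5)/(2/5) = 3/2. Check: with r = 3/2, C = (3/5, -2/15) and [CLM]:[RLZ] = -2/3 as required.

r = 3/2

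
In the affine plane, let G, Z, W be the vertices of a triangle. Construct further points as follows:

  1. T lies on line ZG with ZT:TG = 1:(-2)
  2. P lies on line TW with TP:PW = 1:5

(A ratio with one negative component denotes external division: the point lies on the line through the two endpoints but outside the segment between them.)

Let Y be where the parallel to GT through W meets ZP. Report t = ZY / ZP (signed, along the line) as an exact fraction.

t = 6

Set G = (0, 0), Z = (1, 0), W = (0, 1); any affine frame gives the same invariant.
1. T lies on line ZG with ZT:TG = 1:(-2) ⇒ T = (2, 0)
2. P lies on line TW with TP:PW = 1:5 ⇒ P = (5/3, 1/6)
through W parallel to GT: direction (2, 0); meets ZP at Y = (5, 1)
Y = Z + t·(P−Z) with t = 6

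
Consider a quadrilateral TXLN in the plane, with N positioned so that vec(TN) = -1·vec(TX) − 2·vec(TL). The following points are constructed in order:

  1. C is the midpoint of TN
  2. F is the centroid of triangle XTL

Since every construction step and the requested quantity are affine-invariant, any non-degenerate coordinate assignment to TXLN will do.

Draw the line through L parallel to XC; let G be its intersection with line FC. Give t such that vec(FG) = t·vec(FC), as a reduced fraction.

t = -8/7

Assign T = (0, 0), X = (1, 0), L = (0, 1), N = (-1, -2) — the answer is frame-independent, so this choice is without loss of generality.
1. C is the midpoint of TN ⇒ C = (-1/2, -1)
2. F is the centroid of triangle XTL ⇒ F = (1/3, 1/3)
through L parallel to XC: direction (-3/2, -1); meets FC at G = (9/7, 13/7)
G = F + t·(C−F) with t = -8/7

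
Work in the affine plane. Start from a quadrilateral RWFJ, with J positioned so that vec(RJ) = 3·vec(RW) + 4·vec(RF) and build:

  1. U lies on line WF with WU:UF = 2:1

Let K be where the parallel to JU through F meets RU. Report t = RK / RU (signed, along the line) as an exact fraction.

t = 4

Set R = (0, 0), W = (1, 0), F = (0, 1), J = (3, 4); any affine frame gives the same invariant.
1. U lies on line WF with WU:UF = 2:1 ⇒ U = (1/3, 2/3)
through F parallel to JU: direction (-8/3, -10/3); meets RU at K = (4/3, 8/3)
K = R + t·(U−R) with t = 4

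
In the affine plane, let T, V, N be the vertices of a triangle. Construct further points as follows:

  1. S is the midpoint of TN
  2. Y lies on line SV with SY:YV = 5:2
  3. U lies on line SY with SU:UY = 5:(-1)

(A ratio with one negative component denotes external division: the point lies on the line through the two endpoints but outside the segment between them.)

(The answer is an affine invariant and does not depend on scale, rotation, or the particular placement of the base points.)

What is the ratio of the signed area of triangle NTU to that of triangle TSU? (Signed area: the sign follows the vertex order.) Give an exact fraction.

[NTU]:[TSU] = -2

Choose coordinates T = (0, 0), V = (1, 0), N = (0, 1).
1. S is the midpoint of TN ⇒ S = (0, 1/2)
2. Y lies on line SV with SY:YV = 5:2 ⇒ Y = (5/7, 1/7)
3. U lies on line SY with SU:UY = 5:(-1) ⇒ U = (25/28, 3/56)
2·[NTU] = 25/28, 2·[TSU] = -25/56
[NTU]:[TSU] = 25/28:-25/56 = -2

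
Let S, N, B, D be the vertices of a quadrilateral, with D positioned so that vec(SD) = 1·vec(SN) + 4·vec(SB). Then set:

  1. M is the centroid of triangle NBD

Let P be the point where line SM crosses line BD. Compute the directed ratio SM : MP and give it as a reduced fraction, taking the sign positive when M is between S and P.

SM:MP = -1/4

Assign S = (0, 0), N = (1, 0), B = (0, 1), D = (1, 4) — the answer is frame-independent, so this choice is without loss of generality.
1. M is the centroid of triangle NBD ⇒ M = (2/3, 5/3)
line SM meets BD at P = (-2, -5)
M = S + t·(P−S) with t = -1/3, so SM:MP = -1/3:4/3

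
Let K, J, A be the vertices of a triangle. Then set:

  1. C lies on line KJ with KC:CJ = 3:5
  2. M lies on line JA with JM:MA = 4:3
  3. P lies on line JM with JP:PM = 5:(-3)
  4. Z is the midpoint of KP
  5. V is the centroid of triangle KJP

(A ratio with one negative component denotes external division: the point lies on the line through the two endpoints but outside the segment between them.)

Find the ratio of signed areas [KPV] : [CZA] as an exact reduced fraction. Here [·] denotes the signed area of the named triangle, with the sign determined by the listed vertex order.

Work in coordinates with K = (0, 0), J = (1, 0), A = (0, 1).
1. C lies on line KJ with KC:CJ = 3:5 ⇒ C = (3/8, 0)
2. M lies on line JA with JM:MA = 4:3 ⇒ M = (3/7, 4/7)
3. P lies on line JM with JP:PM = 5:(-3) ⇒ P = (-3/7, 10/7)
4. Z is the midpoint of KP ⇒ Z = (-3/14, 5/7)
5. V is the centroid of triangle KJP ⇒ V = (4/21, 10/21)
2·[KPV] = -10/21, 2·[CZA] = -9/28
[KPV]:[CZA] = -10/21:-9/28 = 40/27

[KPV]:[CZA] = 40/27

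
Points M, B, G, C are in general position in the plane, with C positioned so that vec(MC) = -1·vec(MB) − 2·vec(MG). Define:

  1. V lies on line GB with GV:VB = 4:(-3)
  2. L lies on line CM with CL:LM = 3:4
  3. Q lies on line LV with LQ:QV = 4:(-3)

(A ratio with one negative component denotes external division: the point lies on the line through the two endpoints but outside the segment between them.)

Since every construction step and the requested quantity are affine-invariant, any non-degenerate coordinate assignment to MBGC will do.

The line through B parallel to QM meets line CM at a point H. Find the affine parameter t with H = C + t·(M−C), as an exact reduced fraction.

t = 92/77

Choose coordinates M = (0, 0), B = (1, 0), G = (0, 1), C = (-1, -2).
1. V lies on line GB with GV:VB = 4:(-3) ⇒ V = (4, -3)
2. L lies on line CM with CL:LM = 3:4 ⇒ L = (-4/7, -8/7)
3. Q lies on line LV with LQ:QV = 4:(-3) ⇒ Q = (124/7, -60/7)
through B parallel to QM: direction (-124/7, 60/7); meets CM at H = (15/77, 30/77)
H = C + t·(M−C) with t = 92/77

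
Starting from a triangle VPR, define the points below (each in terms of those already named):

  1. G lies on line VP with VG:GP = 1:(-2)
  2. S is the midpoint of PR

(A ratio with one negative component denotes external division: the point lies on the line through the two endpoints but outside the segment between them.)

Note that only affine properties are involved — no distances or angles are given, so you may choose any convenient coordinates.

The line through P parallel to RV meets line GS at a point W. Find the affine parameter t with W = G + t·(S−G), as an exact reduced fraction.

Choose coordinates V = (0, 0), P = (1, 0), R = (0, 1).
1. G lies on line VP with VG:GP = 1:(-2) ⇒ G = (-1, 0)
2. S is the midpoint of PR ⇒ S = (1/2, 1/2)
through P parallel to RV: direction (0, -1); meets GS at W = (1, 2/3)
W = G + t·(S−G) with t = 4/3

t = 4/3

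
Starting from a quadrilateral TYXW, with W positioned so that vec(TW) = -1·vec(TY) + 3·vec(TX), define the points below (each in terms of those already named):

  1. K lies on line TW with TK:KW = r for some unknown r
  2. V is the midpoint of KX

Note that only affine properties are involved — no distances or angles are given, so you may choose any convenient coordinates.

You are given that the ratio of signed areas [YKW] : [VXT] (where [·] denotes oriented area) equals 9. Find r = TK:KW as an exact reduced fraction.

Assign T = (0, 0), Y = (1, 0), X = (0, 1), W = (-1, 3) — the answer is frame-independent, so this choice is without loss of generality.
1. With TK:KW = r, write λ = r/(r+1) so K = T + λ·(W−T); K is affine-linear in λ
2. V is the midpoint of KX ⇒ V is an affine combination of earlier points and hence also affine-linear in λ
Every point depending on K is an affine combination of K and λ-independent points, so each such coordinate is linear in λ; the λ² term in each signed area is a multiple of (W−T)×(W−T) = 0, so 2·[YKW] and 2·[VXT] are each linear in λ. Evaluating at λ=0 and λ=1:
  2·[YKW] = 3·λ − 3,   2·[VXT] = -1/2·λ
So [YKW]:[VXT] = (3·λ − 3) / (-1/2·λ). Setting this equal to 9:
  3·λ − 3 = 9·(-1/2·λ)  ⇒  λ = 2/5
Then r = λ/(1−λ) = (2/5)/(3/5) = 2/3. Check: with r = 2/3, K = (-2/5, 6/5) and [YKW]:[VXT] = 9 as required.

r = 2/3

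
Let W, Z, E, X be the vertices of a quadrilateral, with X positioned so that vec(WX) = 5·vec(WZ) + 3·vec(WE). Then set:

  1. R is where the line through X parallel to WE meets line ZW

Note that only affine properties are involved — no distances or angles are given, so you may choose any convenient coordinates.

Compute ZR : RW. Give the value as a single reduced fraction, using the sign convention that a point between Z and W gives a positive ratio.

ZR:RW = -4/5

Choose coordinates W = (0, 0), Z = (1, 0), E = (0, 1), X = (5, 3).
1. R is where the line through X parallel to WE meets line ZW ⇒ R = (5, 0)
R = Z + t·(W−Z) with t = -4, so ZR:RW = t:(1−t) = -4:5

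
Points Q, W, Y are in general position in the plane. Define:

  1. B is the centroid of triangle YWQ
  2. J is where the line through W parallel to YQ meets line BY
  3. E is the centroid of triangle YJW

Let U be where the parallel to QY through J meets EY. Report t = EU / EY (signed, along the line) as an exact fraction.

Work in coordinates with Q = (0, 0), W = (1, 0), Y = (0, 1).
1. B is the centroid of triangle YWQ ⇒ B = (1/3, 1/3)
2. J is where the line through W parallel to YQ meets line BY ⇒ J = (1, -1)
3. E is the centroid of triangle YJW ⇒ E = (2/3, 0)
through J parallel to QY: direction (0, 1); meets EY at U = (1, -1/2)
U = E + t·(Y−E) with t = -1/2

t = -1/2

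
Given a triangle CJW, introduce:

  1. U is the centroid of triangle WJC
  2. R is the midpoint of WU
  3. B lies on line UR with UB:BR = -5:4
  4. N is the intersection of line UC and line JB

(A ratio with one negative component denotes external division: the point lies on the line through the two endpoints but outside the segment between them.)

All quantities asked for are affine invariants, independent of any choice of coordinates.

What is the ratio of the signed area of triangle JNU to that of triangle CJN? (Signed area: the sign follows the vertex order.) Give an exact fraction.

Choose coordinates C = (0, 0), J = (1, 0), W = (0, 1).
1. U is the centroid of triangle WJC ⇒ U = (1/3, 1/3)
2. R is the midpoint of WU ⇒ R = (1/6, 2/3)
3. B lies on line UR with UB:BR = -5:4 ⇒ B = (-1/2, 2)
4. N is the intersection of line UC and line JB ⇒ N = (4/7, 4/7)
2·[JNU] = 5/21, 2·[CJN] = 4/7
[JNU]:[CJN] = 5/21:4/7 = 5/12

[JNU]:[CJN] = 5/12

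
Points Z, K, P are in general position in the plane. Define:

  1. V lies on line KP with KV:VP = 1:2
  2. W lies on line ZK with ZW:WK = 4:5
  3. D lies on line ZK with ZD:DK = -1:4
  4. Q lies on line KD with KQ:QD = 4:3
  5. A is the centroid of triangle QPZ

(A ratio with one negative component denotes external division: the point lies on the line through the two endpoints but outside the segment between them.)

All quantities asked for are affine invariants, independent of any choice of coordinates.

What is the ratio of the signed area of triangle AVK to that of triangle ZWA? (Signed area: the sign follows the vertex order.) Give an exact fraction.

Choose coordinates Z = (0, 0), K = (1, 0), P = (0, 1).
1. V lies on line KP with KV:VP = 1:2 ⇒ V = (2/3, 1/3)
2. W lies on line ZK with ZW:WK = 4:5 ⇒ W = (4/9, 0)
3. D lies on line ZK with ZD:DK = -1:4 ⇒ D = (-1/3, 0)
4. Q lies on line KD with KQ:QD = 4:3 ⇒ Q = (5/21, 0)
5. A is the centroid of triangle QPZ ⇒ A = (5/63, 1/3)
2·[AVK] = -37/189, 2·[ZWA] = 4/27
[AVK]:[ZWA] = -37/189:4/27 = -37/28

[AVK]:[ZWA] = -37/28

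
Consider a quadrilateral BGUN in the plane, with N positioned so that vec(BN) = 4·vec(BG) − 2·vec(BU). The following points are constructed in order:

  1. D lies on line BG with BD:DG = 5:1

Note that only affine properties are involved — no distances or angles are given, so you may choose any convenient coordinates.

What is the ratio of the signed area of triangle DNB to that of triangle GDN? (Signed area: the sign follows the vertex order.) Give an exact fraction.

Choose coordinates B = (0, 0), G = (1, 0), U = (0, 1), N = (4, -2).
1. D lies on line BG with BD:DG = 5:1 ⇒ D = (5/6, 0)
2·[DNB] = -5/3, 2·[GDN] = 1/3
[DNB]:[GDN] = -5/3:1/3 = -5

[DNB]:[GDN] = -5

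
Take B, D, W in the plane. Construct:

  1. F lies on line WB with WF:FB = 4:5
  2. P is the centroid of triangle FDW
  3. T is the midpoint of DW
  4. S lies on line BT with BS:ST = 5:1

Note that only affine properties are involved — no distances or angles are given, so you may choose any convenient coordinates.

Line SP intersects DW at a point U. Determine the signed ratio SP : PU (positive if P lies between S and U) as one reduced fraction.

SP:PU = 1/8

Set B = (0, 0), D = (1, 0), W = (0, 1); any affine frame gives the same invariant.
1. F lies on line WB with WF:FB = 4:5 ⇒ F = (0, 5/9)
2. P is the centroid of triangle FDW ⇒ P = (1/3, 14/27)
3. T is the midpoint of DW ⇒ T = (1/2, 1/2)
4. S lies on line BT with BS:ST = 5:1 ⇒ S = (5/12, 5/12)
line SP meets DW at U = (-1/3, 4/3)
P = S + t·(U−S) with t = 1/9, so SP:PU = 1/9:8/9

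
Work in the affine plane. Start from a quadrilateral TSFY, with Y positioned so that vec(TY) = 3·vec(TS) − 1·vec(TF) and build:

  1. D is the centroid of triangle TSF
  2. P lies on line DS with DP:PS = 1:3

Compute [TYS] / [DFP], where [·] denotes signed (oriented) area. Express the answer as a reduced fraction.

[TYS]:[DFP] = -12

Set T = (0, 0), S = (1, 0), F = (0, 1), Y = (3, -1); any affine frame gives the same invariant.
1. D is the centroid of triangle TSF ⇒ D = (1/3, 1/3)
2. P lies on line DS with DP:PS = 1:3 ⇒ P = (1/2, 1/4)
2·[TYS] = 1, 2·[DFP] = -1/12
[TYS]:[DFP] = 1:-1/12 = -12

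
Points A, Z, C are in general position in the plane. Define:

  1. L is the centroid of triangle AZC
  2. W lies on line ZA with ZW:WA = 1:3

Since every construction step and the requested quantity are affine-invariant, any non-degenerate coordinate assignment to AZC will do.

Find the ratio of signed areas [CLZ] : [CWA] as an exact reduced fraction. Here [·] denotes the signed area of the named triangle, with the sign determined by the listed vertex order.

Set A = (0, 0), Z = (1, 0), C = (0, 1); any affine frame gives the same invariant.
1. L is the centroid of triangle AZC ⇒ L = (1/3, 1/3)
2. W lies on line ZA with ZW:WA = 1:3 ⇒ W = (3/4, 0)
2·[CLZ] = 1/3, 2·[CWA] = -3/4
[CLZ]:[CWA] = 1/3:-3/4 = -4/9

[CLZ]:[CWA] = -4/9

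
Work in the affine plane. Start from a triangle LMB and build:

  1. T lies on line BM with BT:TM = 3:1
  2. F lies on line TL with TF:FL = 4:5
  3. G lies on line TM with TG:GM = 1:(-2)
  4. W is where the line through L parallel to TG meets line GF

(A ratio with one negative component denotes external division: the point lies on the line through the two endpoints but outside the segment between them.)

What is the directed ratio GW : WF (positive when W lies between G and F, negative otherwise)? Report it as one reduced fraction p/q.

Choose coordinates L = (0, 0), M = (1, 0), B = (0, 1).
1. T lies on line BM with BT:TM = 3:1 ⇒ T = (3/4, 1/4)
2. F lies on line TL with TF:FL = 4:5 ⇒ F = (5/12, 5/36)
3. G lies on line TM with TG:GM = 1:(-2) ⇒ G = (1/2, 1/2)
4. W is where the line through L parallel to TG meets line GF ⇒ W = (5/16, -5/16)
W = G + t·(F−G) with t = 9/4, so GW:WF = t:(1−t) = 9/4:-5/4

GW:WF = -9/5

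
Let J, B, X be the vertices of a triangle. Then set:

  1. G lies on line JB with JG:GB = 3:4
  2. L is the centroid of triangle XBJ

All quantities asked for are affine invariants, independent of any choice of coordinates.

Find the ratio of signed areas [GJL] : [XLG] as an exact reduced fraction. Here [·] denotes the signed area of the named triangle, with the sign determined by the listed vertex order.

[GJL]:[XLG] = 3

Assign J = (0, 0), B = (1, 0), X = (0, 1) — the answer is frame-independent, so this choice is without loss of generality.
1. G lies on line JB with JG:GB = 3:4 ⇒ G = (3/7, 0)
2. L is the centroid of triangle XBJ ⇒ L = (1/3, 1/3)
2·[GJL] = -1/7, 2·[XLG] = -1/21
[GJL]:[XLG] = -1/7:-1/21 = 3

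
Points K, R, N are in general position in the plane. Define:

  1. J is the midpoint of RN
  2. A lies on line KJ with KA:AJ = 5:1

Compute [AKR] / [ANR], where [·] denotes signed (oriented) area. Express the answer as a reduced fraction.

[AKR]:[ANR] = -5/2

Work in coordinates with K = (0, 0), R = (1, 0), N = (0, 1).
1. J is the midpoint of RN ⇒ J = (1/2, 1/2)
2. A lies on line KJ with KA:AJ = 5:1 ⇒ A = (5/12, 5/12)
2·[AKR] = 5/12, 2·[ANR] = -1/6
[AKR]:[ANR] = 5/12:-1/6 = -5/2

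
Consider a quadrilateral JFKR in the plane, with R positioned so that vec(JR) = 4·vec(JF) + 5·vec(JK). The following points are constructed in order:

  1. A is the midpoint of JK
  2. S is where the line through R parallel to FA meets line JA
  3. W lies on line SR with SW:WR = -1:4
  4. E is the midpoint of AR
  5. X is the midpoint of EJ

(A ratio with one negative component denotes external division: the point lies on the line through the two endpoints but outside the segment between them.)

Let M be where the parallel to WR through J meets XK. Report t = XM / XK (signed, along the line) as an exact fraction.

Set J = (0, 0), F = (1, 0), K = (0, 1), R = (4, 5); any affine frame gives the same invariant.
1. A is the midpoint of JK ⇒ A = (0, 1/2)
2. S is where the line through R parallel to FA meets line JA ⇒ S = (0, 7)
3. W lies on line SR with SW:WR = -1:4 ⇒ W = (-4/3, 23/3)
4. E is the midpoint of AR ⇒ E = (2, 11/4)
5. X is the midpoint of EJ ⇒ X = (1, 11/8)
through J parallel to WR: direction (16/3, -8/3); meets XK at M = (-8/7, 4/7)
M = X + t·(K−X) with t = 15/7

t = 15/7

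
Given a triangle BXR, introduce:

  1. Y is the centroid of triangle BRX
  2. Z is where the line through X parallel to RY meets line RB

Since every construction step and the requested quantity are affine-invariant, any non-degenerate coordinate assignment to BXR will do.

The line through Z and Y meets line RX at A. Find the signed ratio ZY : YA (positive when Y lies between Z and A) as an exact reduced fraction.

Choose coordinates B = (0, 0), X = (1, 0), R = (0, 1).
1. Y is the centroid of triangle BRX ⇒ Y = (1/3, 1/3)
2. Z is where the line through X parallel to RY meets line RB ⇒ Z = (0, 2)
line ZY meets RX at A = (1/4, 3/4)
Y = Z + t·(A−Z) with t = 4/3, so ZY:YA = 4/3:-1/3

ZY:YA = -4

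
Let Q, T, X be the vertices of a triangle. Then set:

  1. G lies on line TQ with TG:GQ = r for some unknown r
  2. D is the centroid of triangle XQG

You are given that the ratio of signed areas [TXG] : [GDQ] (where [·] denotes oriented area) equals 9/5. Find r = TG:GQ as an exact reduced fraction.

r = 3/5

Choose coordinates Q = (0, 0), T = (1, 0), X = (0, 1).
1. With TG:GQ = r, write λ = r/(r+1) so G = T + λ·(Q−T); G is affine-linear in λ
2. D is the centroid of triangle XQG ⇒ D is an affine combination of earlier points and hence also affine-linear in λ
Every point depending on G is an affine combination of G and λ-independent points, so each such coordinate is linear in λ; the λ² term in each signed area is a multiple of (Q−T)×(Q−T) = 0, so 2·[TXG] and 2·[GDQ] are each linear in λ. Evaluating at λ=0 and λ=1:
  2·[TXG] = λ,   2·[GDQ] = -1/3·λ + 1/3
So [TXG]:[GDQ] = (λ) / (-1/3·λ + 1/3). Setting this equal to 9/5:
  λ = 9/5·(-1/3·λ + 1/3)  ⇒  λ = 3/8
Then r = λ/(1−λ) = (3/8)/(5/8) = 3/5. Check: with r = 3/5, G = (5/8, 0) and [TXG]:[GDQ] = 9/5 as required.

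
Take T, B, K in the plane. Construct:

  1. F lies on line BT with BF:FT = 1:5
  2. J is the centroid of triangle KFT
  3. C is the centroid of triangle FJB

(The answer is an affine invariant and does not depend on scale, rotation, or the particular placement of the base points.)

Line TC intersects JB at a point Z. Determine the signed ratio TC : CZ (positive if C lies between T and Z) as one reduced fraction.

Assign T = (0, 0), B = (1, 0), K = (0, 1) — the answer is frame-independent, so this choice is without loss of generality.
1. F lies on line BT with BF:FT = 1:5 ⇒ F = (5/6, 0)
2. J is the centroid of triangle KFT ⇒ J = (5/18, 1/3)
3. C is the centroid of triangle FJB ⇒ C = (19/27, 1/9)
line TC meets JB at Z = (38/51, 2/17)
C = T + t·(Z−T) with t = 17/18, so TC:CZ = 17/18:1/18

TC:CZ = 17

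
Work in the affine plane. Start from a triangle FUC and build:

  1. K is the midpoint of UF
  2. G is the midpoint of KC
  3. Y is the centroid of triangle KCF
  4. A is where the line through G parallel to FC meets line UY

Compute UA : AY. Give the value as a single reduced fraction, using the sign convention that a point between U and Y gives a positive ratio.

Choose coordinates F = (0, 0), U = (1, 0), C = (0, 1).
1. K is the midpoint of UF ⇒ K = (1/2, 0)
2. G is the midpoint of KC ⇒ G = (1/4, 1/2)
3. Y is the centroid of triangle KCF ⇒ Y = (1/6, 1/3)
4. A is where the line through G parallel to FC meets line UY ⇒ A = (1/4, 3/10)
A = U + t·(Y−U) with t = 9/10, so UA:AY = t:(1−t) = 9/10:1/10

UA:AY = 9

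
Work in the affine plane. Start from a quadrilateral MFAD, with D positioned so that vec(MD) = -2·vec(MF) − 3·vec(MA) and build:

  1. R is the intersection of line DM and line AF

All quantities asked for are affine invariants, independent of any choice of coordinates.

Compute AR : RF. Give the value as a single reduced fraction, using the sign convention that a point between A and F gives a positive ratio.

Set M = (0, 0), F = (1, 0), A = (0, 1), D = (-2, -3); any affine frame gives the same invariant.
1. R is the intersection of line DM and line AF ⇒ R = (2/5, 3/5)
R = A + t·(F−A) with t = 2/5, so AR:RF = t:(1−t) = 2/5:3/5

AR:RF = 2/3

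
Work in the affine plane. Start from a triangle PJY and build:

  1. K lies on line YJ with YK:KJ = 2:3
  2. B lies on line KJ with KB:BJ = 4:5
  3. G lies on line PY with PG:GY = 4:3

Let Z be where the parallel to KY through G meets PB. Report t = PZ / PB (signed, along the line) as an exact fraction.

Work in coordinates with P = (0, 0), J = (1, 0), Y = (0, 1).
1. K lies on line YJ with YK:KJ = 2:3 ⇒ K = (2/5, 3/5)
2. B lies on line KJ with KB:BJ = 4:5 ⇒ B = (2/3, 1/3)
3. G lies on line PY with PG:GY = 4:3 ⇒ G = (0, 4/7)
through G parallel to KY: direction (-2/5, 2/5); meets PB at Z = (8/21, 4/21)
Z = P + t·(B−P) with t = 4/7

t = 4/7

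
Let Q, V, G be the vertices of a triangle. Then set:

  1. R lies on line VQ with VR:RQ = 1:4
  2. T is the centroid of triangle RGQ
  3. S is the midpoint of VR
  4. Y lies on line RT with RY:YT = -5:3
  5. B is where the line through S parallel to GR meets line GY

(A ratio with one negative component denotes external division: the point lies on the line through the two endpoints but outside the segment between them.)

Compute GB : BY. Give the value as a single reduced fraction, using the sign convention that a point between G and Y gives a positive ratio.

Work in coordinates with Q = (0, 0), V = (1, 0), G = (0, 1).
1. R lies on line VQ with VR:RQ = 1:4 ⇒ R = (4/5, 0)
2. T is the centroid of triangle RGQ ⇒ T = (4/15, 1/3)
3. S is the midpoint of VR ⇒ S = (9/10, 0)
4. Y lies on line RT with RY:YT = -5:3 ⇒ Y = (-8/15, 5/6)
5. B is where the line through S parallel to GR meets line GY ⇒ B = (2/25, 41/40)
B = G + t·(Y−G) with t = -3/20, so GB:BY = t:(1−t) = -3/20:23/20

GB:BY = -3/23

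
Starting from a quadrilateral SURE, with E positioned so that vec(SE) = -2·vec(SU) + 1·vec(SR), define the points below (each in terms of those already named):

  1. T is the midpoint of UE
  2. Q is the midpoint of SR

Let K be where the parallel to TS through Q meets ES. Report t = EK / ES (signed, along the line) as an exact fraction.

t = 3/2

Work in coordinates with S = (0, 0), U = (1, 0), R = (0, 1), E = (-2, 1).
1. T is the midpoint of UE ⇒ T = (-1/2, 1/2)
2. Q is the midpoint of SR ⇒ Q = (0, 1/2)
through Q parallel to TS: direction (1/2, -1/2); meets ES at K = (1, -1/2)
K = E + t·(S−E) with t = 3/2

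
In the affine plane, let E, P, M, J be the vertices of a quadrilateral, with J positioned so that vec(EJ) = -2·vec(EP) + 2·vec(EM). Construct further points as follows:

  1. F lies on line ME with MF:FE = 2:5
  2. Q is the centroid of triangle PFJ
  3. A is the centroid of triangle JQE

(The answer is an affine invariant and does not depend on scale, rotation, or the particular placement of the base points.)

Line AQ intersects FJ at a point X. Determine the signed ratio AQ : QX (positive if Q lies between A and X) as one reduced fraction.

Work in coordinates with E = (0, 0), P = (1, 0), M = (0, 1), J = (-2, 2).
1. F lies on line ME with MF:FE = 2:5 ⇒ F = (0, 5/7)
2. Q is the centroid of triangle PFJ ⇒ Q = (-1/3, 19/21)
3. A is the centroid of triangle JQE ⇒ A = (-7/9, 61/63)
line AQ meets FJ at X = (-2/7, 44/49)
Q = A + t·(X−A) with t = 28/31, so AQ:QX = 28/31:3/31

AQ:QX = 28/3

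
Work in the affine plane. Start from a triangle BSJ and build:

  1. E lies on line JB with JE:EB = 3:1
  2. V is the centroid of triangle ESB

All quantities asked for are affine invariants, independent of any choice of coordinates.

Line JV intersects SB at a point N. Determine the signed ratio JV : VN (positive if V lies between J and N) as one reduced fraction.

JV:VN = 11

Choose coordinates B = (0, 0), S = (1, 0), J = (0, 1).
1. E lies on line JB with JE:EB = 3:1 ⇒ E = (0, 1/4)
2. V is the centroid of triangle ESB ⇒ V = (1/3, 1/12)
line JV meets SB at N = (4/11, 0)
V = J + t·(N−J) with t = 11/12, so JV:VN = 11/12:1/12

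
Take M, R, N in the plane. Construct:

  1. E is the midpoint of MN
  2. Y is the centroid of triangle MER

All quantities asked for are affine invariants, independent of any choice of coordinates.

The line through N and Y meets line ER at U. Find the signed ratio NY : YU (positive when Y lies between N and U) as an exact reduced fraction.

Assign M = (0, 0), R = (1, 0), N = (0, 1) — the answer is frame-independent, so this choice is without loss of generality.
1. E is the midpoint of MN ⇒ E = (0, 1/2)
2. Y is the centroid of triangle MER ⇒ Y = (1/3, 1/6)
line NY meets ER at U = (1/4, 3/8)
Y = N + t·(U−N) with t = 4/3, so NY:YU = 4/3:-1/3

NY:YU = -4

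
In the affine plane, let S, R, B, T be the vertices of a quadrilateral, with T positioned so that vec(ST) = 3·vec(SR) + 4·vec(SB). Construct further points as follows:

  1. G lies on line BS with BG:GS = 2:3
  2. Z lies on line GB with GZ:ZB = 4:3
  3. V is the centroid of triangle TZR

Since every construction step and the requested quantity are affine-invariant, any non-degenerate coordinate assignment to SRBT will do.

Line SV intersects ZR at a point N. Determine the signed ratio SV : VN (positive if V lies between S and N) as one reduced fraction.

Assign S = (0, 0), R = (1, 0), B = (0, 1), T = (3, 4) — the answer is frame-independent, so this choice is without loss of generality.
1. G lies on line BS with BG:GS = 2:3 ⇒ G = (0, 3/5)
2. Z lies on line GB with GZ:ZB = 4:3 ⇒ Z = (0, 29/35)
3. V is the centroid of triangle TZR ⇒ V = (4/3, 169/105)
line SV meets ZR at N = (116/285, 4901/9975)
V = S + t·(N−S) with t = 95/29, so SV:VN = 95/29:-66/29

SV:VN = -95/66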